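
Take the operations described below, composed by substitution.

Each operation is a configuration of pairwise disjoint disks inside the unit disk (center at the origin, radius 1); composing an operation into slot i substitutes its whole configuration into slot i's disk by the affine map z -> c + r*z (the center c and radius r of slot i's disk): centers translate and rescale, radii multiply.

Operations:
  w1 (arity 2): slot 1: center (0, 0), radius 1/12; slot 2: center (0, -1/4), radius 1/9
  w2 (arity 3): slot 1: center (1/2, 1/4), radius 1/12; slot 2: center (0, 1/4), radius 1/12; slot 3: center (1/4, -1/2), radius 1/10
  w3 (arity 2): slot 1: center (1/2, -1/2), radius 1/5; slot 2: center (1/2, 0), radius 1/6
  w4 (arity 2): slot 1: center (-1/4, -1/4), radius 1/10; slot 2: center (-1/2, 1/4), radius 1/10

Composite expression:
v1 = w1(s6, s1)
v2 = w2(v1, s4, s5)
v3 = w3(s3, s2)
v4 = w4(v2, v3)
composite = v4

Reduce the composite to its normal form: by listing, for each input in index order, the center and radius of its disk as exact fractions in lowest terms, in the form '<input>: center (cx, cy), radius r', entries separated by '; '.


s1: center (-1/5, -109/480), radius 1/1080; s2: center (-9/20, 1/4), radius 1/60; s3: center (-9/20, 1/5), radius 1/50; s4: center (-1/4, -9/40), radius 1/120; s5: center (-9/40, -3/10), radius 1/100; s6: center (-1/5, -9/40), radius 1/1440

Nesting under w4 composes maps z -> c + r*z down each s-path.
s6: after 3 affine steps, its disk has center (-1/5, -9/40), radius 1/1440
s1: after 3 affine steps, its disk has center (-1/5, -109/480), radius 1/1080
s4: after 2 affine steps, its disk has center (-1/4, -9/40), radius 1/120
s5: after 2 affine steps, its disk has center (-9/40, -3/10), radius 1/100
s3: after 2 affine steps, its disk has center (-9/20, 1/5), radius 1/50
s2: after 2 affine steps, its disk has center (-9/20, 1/4), radius 1/60


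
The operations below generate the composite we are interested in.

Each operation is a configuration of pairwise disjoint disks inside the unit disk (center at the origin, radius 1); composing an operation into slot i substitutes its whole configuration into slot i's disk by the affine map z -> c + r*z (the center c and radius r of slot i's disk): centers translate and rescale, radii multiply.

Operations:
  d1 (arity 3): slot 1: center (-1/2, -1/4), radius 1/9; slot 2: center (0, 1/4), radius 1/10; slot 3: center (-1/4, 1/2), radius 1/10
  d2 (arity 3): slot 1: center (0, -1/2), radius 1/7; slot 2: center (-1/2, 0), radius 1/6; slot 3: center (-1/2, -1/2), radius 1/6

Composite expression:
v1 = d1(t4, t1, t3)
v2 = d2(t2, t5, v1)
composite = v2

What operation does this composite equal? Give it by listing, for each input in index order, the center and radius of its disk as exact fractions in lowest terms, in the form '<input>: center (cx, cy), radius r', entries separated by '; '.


t1: center (-1/2, -11/24), radius 1/60; t2: center (0, -1/2), radius 1/7; t3: center (-13/24, -5/12), radius 1/60; t4: center (-7/12, -13/24), radius 1/54; t5: center (-1/2, 0), radius 1/6

Follow each t-input down from d2: c' goes to c + r*c', radius to r*r'.
t2: after 1 affine step, its disk has center (0, -1/2), radius 1/7
t5: after 1 affine step, its disk has center (-1/2, 0), radius 1/6
t4: after 2 affine steps, its disk has center (-7/12, -13/24), radius 1/54
t1: after 2 affine steps, its disk has center (-1/2, -11/24), radius 1/60
t3: after 2 affine steps, its disk has center (-13/24, -5/12), radius 1/60


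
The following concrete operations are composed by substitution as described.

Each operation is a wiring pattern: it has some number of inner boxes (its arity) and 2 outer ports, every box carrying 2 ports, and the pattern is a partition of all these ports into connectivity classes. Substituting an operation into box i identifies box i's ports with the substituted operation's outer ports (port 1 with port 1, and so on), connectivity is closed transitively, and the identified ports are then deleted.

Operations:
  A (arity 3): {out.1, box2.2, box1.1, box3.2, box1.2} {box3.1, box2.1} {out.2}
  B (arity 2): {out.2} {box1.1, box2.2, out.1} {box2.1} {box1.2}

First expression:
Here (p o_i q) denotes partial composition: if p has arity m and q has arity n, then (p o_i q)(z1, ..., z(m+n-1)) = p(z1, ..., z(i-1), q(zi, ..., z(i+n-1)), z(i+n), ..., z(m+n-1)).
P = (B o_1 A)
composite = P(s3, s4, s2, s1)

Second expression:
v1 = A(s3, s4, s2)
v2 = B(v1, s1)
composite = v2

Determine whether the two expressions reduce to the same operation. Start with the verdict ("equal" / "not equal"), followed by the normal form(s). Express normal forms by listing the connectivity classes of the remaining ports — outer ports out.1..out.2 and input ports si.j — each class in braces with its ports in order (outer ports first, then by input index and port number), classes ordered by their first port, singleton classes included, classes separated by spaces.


equal; the common form is {out.1, s1.2, s2.2, s3.1, s3.2, s4.2} {out.2} {s1.1} {s2.1, s4.1}

The first expression, normalized: {out.1, s1.2, s2.2, s3.1, s3.2, s4.2} {out.2} {s1.1} {s2.1, s4.1}
The second expression, normalized: {out.1, s1.2, s2.2, s3.1, s3.2, s4.2} {out.2} {s1.1} {s2.1, s4.1}
One common form — equal.


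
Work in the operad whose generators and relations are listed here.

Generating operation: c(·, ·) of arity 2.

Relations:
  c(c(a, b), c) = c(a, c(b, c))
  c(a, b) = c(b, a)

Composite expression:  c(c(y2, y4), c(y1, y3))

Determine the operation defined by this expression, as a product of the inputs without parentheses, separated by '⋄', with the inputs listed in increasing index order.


Any arrangement under c is one operation, so sort the y-inputs.
c(y2, y4) collapses to y2 ⋄ y4
c(y1, y3) collapses to y1 ⋄ y3
c(c(y2, y4), c(y1, y3)) collapses to y2 ⋄ y4 ⋄ y1 ⋄ y3
rearranged into index order: y1 ⋄ y2 ⋄ y3 ⋄ y4

y1 ⋄ y2 ⋄ y3 ⋄ y4


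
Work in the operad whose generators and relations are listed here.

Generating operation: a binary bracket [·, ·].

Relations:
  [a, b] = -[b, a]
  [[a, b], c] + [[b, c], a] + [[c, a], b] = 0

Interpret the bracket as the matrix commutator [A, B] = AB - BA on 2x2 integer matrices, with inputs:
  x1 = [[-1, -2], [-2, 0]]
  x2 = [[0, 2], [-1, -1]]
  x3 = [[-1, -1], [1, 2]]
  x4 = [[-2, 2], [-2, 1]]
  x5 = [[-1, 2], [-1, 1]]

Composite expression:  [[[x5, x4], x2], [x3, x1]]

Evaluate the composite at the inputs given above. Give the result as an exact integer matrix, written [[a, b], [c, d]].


[[95, 80], [-40, -95]]

[x5, x4] = [[-2, 2], [-1, 2]]
[[x5, x4], x2] = [[0, -10], [-5, 0]]
[x3, x1] = [[4, 5], [-7, -4]]
[[[x5, x4], x2], [x3, x1]] = [[95, 80], [-40, -95]]


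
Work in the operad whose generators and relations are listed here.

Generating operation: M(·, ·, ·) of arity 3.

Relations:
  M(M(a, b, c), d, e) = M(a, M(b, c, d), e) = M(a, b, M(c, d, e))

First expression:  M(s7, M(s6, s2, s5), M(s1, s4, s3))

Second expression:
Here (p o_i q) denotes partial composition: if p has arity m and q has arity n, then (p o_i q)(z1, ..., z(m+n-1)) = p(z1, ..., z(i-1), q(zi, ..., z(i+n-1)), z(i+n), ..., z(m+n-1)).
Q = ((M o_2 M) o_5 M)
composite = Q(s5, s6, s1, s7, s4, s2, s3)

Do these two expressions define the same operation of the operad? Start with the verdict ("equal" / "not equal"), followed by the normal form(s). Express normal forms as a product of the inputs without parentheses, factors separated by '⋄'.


not equal — first s7 ⋄ s6 ⋄ s2 ⋄ s5 ⋄ s1 ⋄ s4 ⋄ s3, second s5 ⋄ s6 ⋄ s1 ⋄ s7 ⋄ s4 ⋄ s2 ⋄ s3

The first expression, normalized: s7 ⋄ s6 ⋄ s2 ⋄ s5 ⋄ s1 ⋄ s4 ⋄ s3
The second expression, normalized: s5 ⋄ s6 ⋄ s1 ⋄ s7 ⋄ s4 ⋄ s2 ⋄ s3
No match — not equal.


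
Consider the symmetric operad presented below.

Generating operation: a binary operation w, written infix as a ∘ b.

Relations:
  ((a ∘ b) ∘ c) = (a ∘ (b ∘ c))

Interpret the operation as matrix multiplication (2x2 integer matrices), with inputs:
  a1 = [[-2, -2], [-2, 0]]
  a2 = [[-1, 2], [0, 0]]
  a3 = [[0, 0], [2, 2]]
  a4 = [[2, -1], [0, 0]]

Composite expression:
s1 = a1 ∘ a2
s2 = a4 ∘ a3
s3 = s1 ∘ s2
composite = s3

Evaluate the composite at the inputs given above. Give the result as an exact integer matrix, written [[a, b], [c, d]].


(a1 ∘ a2) = [[2, -4], [2, -4]]
(a4 ∘ a3) = [[-2, -2], [0, 0]]
((a1 ∘ a2) ∘ (a4 ∘ a3)) = [[-4, -4], [-4, -4]]

[[-4, -4], [-4, -4]]


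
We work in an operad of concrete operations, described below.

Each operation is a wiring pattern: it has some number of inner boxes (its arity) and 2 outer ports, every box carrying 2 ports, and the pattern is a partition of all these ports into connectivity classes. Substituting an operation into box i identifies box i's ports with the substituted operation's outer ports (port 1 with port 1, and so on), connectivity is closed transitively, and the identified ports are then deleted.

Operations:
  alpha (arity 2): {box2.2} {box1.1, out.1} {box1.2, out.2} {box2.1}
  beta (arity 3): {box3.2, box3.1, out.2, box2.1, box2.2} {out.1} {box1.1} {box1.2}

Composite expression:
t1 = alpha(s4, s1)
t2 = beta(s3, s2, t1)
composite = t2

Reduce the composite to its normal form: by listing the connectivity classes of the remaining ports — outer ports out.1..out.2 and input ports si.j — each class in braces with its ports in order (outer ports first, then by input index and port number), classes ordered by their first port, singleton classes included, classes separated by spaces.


Connectivity passes through glued beta-boundaries; trace each wire chain.
composing alpha on (s4, s1), with out.j its own outer ports: {out.1, s4.1} {out.2, s4.2} {s1.1} {s1.2}
composing beta on (s3, s2, s4, s1), with out.j its own outer ports: {out.1} {out.2, s2.1, s2.2, s4.1, s4.2} {s1.1} {s1.2} {s3.1} {s3.2}

{out.1} {out.2, s2.1, s2.2, s4.1, s4.2} {s1.1} {s1.2} {s3.1} {s3.2}


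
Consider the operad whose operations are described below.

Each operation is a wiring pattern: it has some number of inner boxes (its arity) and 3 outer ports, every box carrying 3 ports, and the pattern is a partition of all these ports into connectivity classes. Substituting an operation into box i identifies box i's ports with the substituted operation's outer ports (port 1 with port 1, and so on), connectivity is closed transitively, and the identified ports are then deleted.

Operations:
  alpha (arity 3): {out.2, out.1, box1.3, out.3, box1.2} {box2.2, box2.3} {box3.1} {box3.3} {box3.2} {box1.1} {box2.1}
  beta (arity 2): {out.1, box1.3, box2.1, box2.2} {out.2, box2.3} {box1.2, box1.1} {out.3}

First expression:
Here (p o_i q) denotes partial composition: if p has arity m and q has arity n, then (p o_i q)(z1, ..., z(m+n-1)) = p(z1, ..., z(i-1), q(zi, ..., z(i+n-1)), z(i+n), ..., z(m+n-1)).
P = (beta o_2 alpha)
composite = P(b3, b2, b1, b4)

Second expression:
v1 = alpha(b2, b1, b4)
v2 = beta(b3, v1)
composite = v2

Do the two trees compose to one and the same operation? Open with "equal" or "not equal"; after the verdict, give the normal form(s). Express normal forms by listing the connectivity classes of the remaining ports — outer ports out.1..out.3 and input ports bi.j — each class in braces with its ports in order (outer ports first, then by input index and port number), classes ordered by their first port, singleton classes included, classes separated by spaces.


equal — both sides give {out.1, out.2, b2.2, b2.3, b3.3} {out.3} {b1.1} {b1.2, b1.3} {b2.1} {b3.1, b3.2} {b4.1} {b4.2} {b4.3}

Normal form of the first expression: {out.1, out.2, b2.2, b2.3, b3.3} {out.3} {b1.1} {b1.2, b1.3} {b2.1} {b3.1, b3.2} {b4.1} {b4.2} {b4.3}
Normal form of the second expression: {out.1, out.2, b2.2, b2.3, b3.3} {out.3} {b1.1} {b1.2, b1.3} {b2.1} {b3.1, b3.2} {b4.1} {b4.2} {b4.3}
The forms coincide; equal.


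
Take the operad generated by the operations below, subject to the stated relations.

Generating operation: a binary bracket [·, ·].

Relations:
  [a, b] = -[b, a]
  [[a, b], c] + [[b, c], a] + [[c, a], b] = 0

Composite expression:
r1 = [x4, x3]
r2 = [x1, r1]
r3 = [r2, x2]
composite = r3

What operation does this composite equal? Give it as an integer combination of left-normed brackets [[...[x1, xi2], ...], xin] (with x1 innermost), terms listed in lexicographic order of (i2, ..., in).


-[[[x1, x3], x4], x2] + [[[x1, x4], x3], x2]

A multilinear Lie element is pinned by x1-initial words (x1 innermost).
Composite bracket: [[x1, [x4, x3]], x2]
Each bracket splits as ab - ba, giving 8 signed words (2^3 = 8).
Only words starting with x1 matter:
  the word x1x3x4x2 carries sign -1 and contributes -[[[x1, x3], x4], x2]
  the word x1x4x3x2 carries sign +1 and contributes +[[[x1, x4], x3], x2]


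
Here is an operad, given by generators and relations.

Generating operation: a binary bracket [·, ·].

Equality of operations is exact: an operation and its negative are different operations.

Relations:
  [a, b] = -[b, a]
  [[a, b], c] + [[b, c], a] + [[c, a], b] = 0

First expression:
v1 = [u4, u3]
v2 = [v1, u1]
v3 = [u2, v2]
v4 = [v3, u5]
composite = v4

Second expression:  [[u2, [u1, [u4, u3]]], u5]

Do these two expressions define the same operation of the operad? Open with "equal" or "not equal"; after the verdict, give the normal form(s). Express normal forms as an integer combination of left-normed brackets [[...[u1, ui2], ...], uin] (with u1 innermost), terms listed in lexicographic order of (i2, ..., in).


not equal — first -[[[[u1, u3], u4], u2], u5] + [[[[u1, u4], u3], u2], u5], second [[[[u1, u3], u4], u2], u5] - [[[[u1, u4], u3], u2], u5]

In normal form, the first expression is -[[[[u1, u3], u4], u2], u5] + [[[[u1, u4], u3], u2], u5]
In normal form, the second expression is [[[[u1, u3], u4], u2], u5] - [[[[u1, u4], u3], u2], u5]
Distinct normal forms: not equal.


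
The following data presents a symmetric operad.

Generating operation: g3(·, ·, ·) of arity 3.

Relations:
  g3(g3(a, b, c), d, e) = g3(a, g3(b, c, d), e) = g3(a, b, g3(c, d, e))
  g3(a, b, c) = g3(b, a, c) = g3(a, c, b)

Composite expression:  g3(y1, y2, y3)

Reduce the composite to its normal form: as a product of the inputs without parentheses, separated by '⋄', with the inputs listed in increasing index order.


With g3 associative and commutative, the y-input set is all that matters.
g3(y1, y2, y3) spells out as y1 ⋄ y2 ⋄ y3
commutativity sorts the factors: y1 ⋄ y2 ⋄ y3

y1 ⋄ y2 ⋄ y3


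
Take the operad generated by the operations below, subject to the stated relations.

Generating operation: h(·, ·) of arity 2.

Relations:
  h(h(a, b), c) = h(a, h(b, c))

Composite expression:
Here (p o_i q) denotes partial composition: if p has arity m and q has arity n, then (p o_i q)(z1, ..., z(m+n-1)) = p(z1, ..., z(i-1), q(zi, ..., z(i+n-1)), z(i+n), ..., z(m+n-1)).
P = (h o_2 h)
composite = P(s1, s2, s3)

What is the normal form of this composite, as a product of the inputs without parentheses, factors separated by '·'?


s1 · s2 · s3

Associativity of h dissolves the nesting; only the s-input order survives.
h(s2, s3) reduces to s2 · s3
h(s1, h(s2, s3)) reduces to s1 · s2 · s3


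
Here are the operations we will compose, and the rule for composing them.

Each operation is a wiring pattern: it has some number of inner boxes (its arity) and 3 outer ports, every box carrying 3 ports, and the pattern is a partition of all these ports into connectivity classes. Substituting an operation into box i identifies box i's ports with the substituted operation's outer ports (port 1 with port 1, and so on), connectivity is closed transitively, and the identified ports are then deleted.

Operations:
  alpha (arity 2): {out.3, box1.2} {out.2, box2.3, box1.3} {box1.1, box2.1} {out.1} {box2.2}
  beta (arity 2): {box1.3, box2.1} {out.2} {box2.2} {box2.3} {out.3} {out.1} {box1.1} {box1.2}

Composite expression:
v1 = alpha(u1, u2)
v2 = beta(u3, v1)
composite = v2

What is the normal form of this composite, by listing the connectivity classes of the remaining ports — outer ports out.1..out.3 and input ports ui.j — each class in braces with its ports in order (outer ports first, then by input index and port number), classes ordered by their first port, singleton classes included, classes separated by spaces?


{out.1} {out.2} {out.3} {u1.1, u2.1} {u1.2} {u1.3, u2.3} {u2.2} {u3.1} {u3.2} {u3.3}


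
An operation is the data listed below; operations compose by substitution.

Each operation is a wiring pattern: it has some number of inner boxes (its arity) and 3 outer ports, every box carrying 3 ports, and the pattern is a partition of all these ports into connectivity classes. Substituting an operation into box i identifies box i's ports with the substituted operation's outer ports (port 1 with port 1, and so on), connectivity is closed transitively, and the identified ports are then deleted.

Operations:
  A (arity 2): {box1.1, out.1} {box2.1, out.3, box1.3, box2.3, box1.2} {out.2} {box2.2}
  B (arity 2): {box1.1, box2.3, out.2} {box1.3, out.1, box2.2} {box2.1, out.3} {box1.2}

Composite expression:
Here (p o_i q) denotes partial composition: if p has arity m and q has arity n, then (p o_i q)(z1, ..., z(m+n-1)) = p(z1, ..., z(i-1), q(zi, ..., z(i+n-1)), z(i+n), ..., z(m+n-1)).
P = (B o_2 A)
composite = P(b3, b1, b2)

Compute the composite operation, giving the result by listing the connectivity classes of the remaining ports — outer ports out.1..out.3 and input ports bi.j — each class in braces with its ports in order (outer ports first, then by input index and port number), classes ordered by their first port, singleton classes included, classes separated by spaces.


{out.1, b3.3} {out.2, b1.2, b1.3, b2.1, b2.3, b3.1} {out.3, b1.1} {b2.2} {b3.2}

Substituting into B glues patterns; closure does the rest.
through A, on inputs (b1, b2): {out.1, b1.1} {out.2} {out.3, b1.2, b1.3, b2.1, b2.3} {b2.2} (out.j = stage outer ports)
through B, on inputs (b3, b1, b2): {out.1, b3.3} {out.2, b1.2, b1.3, b2.1, b2.3, b3.1} {out.3, b1.1} {b2.2} {b3.2} (out.j = stage outer ports)


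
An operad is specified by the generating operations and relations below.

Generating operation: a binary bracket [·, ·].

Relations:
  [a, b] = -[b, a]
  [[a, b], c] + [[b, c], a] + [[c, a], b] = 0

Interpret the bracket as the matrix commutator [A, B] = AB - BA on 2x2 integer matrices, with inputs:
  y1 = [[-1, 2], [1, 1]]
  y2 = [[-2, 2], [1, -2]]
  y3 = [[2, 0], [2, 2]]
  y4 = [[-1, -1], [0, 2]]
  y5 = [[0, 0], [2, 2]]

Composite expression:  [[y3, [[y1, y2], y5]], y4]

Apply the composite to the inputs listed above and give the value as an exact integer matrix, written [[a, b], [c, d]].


[[-32, -32], [96, 32]]

[y1, y2] = [[0, -4], [2, 0]]
[[y1, y2], y5] = [[-8, -8], [-4, 8]]
[y3, [[y1, y2], y5]] = [[16, 0], [-32, -16]]
[[y3, [[y1, y2], y5]], y4] = [[-32, -32], [96, 32]]


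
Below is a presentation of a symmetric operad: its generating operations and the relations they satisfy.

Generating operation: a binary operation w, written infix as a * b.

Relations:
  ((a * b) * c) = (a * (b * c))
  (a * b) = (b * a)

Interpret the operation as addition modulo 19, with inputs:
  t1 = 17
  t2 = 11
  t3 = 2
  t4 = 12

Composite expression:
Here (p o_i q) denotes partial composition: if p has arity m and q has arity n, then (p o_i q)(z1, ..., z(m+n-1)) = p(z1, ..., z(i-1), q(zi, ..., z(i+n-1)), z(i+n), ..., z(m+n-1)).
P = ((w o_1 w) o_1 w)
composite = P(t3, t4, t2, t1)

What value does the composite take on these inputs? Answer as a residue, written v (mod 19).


4 (mod 19)

(t3 * t4) = 14
((t3 * t4) * t2) = 6
(((t3 * t4) * t2) * t1) = 4


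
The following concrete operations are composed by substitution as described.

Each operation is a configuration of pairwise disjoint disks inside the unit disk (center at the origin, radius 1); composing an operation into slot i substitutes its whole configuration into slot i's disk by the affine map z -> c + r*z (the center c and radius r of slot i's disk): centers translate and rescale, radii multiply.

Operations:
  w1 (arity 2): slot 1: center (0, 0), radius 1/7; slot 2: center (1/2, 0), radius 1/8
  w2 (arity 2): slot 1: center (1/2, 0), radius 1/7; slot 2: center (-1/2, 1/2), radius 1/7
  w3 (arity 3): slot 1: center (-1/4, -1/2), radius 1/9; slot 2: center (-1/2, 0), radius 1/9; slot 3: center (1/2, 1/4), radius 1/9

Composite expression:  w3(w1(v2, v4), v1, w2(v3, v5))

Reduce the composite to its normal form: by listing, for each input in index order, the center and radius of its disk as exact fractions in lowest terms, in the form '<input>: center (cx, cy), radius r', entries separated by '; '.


v1: center (-1/2, 0), radius 1/9; v2: center (-1/4, -1/2), radius 1/63; v3: center (5/9, 1/4), radius 1/63; v4: center (-7/36, -1/2), radius 1/72; v5: center (4/9, 11/36), radius 1/63


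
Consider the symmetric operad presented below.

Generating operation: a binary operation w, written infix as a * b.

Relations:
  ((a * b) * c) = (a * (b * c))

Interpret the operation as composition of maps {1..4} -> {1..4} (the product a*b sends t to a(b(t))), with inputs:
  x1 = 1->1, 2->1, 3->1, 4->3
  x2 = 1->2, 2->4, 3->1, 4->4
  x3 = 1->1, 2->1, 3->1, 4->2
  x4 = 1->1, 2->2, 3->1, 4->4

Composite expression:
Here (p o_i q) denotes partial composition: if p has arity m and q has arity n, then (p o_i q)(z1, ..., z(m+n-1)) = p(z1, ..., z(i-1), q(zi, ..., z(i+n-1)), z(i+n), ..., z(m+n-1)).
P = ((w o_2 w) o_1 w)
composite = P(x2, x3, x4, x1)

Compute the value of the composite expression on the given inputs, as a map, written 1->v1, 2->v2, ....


1->2, 2->2, 3->2, 4->2

(x2 * x3) = 1->2, 2->2, 3->2, 4->4
(x4 * x1) = 1->1, 2->1, 3->1, 4->1
((x2 * x3) * (x4 * x1)) = 1->2, 2->2, 3->2, 4->2


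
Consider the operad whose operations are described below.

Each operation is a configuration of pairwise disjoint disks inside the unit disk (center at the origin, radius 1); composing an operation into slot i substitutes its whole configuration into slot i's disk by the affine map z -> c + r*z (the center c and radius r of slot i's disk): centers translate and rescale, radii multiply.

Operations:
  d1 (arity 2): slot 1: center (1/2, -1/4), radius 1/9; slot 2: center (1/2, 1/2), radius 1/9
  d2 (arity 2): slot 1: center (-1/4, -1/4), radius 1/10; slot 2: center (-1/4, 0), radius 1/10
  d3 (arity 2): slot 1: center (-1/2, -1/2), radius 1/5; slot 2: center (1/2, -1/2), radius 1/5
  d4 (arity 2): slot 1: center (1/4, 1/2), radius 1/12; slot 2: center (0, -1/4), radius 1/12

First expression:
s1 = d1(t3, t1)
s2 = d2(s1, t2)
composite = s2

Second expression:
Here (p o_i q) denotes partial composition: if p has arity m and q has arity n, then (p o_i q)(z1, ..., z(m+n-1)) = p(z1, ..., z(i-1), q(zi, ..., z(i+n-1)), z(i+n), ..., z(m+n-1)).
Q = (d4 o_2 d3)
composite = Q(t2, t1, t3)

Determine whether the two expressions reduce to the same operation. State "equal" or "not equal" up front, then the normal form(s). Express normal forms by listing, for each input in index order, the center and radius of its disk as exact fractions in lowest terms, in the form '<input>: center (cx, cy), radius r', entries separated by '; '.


Reducing the first expression gives t1: center (-1/5, -1/5), radius 1/90; t2: center (-1/4, 0), radius 1/10; t3: center (-1/5, -11/40), radius 1/90
Reducing the second expression gives t1: center (-1/24, -7/24), radius 1/60; t2: center (1/4, 1/2), radius 1/12; t3: center (1/24, -7/24), radius 1/60
No match — not equal.

not equal — first t1: center (-1/5, -1/5), radius 1/90; t2: center (-1/4, 0), radius 1/10; t3: center (-1/5, -11/40), radius 1/90, second t1: center (-1/24, -7/24), radius 1/60; t2: center (1/4, 1/2), radius 1/12; t3: center (1/24, -7/24), radius 1/60


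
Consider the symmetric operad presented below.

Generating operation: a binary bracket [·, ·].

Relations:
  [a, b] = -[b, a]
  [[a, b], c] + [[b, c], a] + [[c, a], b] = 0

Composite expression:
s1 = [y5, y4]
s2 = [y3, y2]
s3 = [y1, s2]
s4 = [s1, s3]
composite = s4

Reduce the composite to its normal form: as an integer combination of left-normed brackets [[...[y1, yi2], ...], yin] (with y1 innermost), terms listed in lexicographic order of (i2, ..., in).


-[[[[y1, y2], y3], y4], y5] + [[[[y1, y2], y3], y5], y4] + [[[[y1, y3], y2], y4], y5] - [[[[y1, y3], y2], y5], y4]

Antisymmetry and Jacobi reduce to y1-anchored left-normed brackets.
Composite bracket: [[y5, y4], [y1, [y3, y2]]]
Under [a, b] = ab - ba we get 16 signed associative words (2^4 = 16).
Only words starting with y1 matter:
  y1y2y3y4y5 appears with sign -1, giving the term -[[[[y1, y2], y3], y4], y5]
  y1y2y3y5y4 appears with sign +1, giving the term +[[[[y1, y2], y3], y5], y4]
  y1y3y2y4y5 appears with sign +1, giving the term +[[[[y1, y3], y2], y4], y5]
  y1y3y2y5y4 appears with sign -1, giving the term -[[[[y1, y3], y2], y5], y4]


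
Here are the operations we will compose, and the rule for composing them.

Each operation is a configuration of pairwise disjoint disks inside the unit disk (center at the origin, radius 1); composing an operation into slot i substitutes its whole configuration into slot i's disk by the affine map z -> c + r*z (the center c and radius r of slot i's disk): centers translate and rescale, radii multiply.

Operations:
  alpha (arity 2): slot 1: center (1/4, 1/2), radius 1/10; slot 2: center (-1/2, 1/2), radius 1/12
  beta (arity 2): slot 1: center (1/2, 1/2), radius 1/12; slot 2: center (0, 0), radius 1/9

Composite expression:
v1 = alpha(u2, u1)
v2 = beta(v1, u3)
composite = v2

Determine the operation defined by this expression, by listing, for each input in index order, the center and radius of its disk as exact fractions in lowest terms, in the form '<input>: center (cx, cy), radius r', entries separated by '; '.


u1: center (11/24, 13/24), radius 1/144; u2: center (25/48, 13/24), radius 1/120; u3: center (0, 0), radius 1/9

Affine substitution under beta: radii multiply and u-centers shift.
for u2, the 2-step affine chain lands on center (25/48, 13/24), radius 1/120
for u1, the 2-step affine chain lands on center (11/24, 13/24), radius 1/144
for u3, the 1-step affine chain lands on center (0, 0), radius 1/9


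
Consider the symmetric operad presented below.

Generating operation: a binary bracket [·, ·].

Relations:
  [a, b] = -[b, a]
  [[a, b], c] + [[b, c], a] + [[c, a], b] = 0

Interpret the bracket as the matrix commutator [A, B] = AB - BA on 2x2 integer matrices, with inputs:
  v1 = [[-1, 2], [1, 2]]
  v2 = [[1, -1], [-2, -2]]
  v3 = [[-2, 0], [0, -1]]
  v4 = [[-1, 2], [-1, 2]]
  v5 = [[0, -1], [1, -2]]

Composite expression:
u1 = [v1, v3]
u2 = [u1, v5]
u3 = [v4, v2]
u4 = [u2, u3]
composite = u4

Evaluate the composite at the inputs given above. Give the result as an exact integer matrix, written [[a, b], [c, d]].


[v1, v3] = [[0, 2], [-1, 0]]
[[v1, v3], v5] = [[1, -4], [-2, -1]]
[v4, v2] = [[-5, -3], [-9, 5]]
[[[v1, v3], v5], [v4, v2]] = [[30, -46], [38, -30]]

[[30, -46], [38, -30]]


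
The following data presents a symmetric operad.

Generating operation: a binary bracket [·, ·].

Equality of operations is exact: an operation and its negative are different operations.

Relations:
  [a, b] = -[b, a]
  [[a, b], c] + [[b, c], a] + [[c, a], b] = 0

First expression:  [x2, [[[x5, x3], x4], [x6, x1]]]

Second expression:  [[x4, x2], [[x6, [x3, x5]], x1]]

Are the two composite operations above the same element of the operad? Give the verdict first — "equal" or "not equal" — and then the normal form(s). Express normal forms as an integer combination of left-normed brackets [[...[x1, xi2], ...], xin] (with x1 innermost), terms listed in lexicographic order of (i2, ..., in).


not equal — first [[[[[x1, x6], x3], x5], x4], x2] - [[[[[x1, x6], x4], x3], x5], x2] + [[[[[x1, x6], x4], x5], x3], x2] - [[[[[x1, x6], x5], x3], x4], x2], second [[[[[x1, x3], x5], x6], x2], x4] - [[[[[x1, x3], x5], x6], x4], x2] - [[[[[x1, x5], x3], x6], x2], x4] + [[[[[x1, x5], x3], x6], x4], x2] - [[[[[x1, x6], x3], x5], x2], x4] + [[[[[x1, x6], x3], x5], x4], x2] + [[[[[x1, x6], x5], x3], x2], x4] - [[[[[x1, x6], x5], x3], x4], x2]

The first expression, normalized: [[[[[x1, x6], x3], x5], x4], x2] - [[[[[x1, x6], x4], x3], x5], x2] + [[[[[x1, x6], x4], x5], x3], x2] - [[[[[x1, x6], x5], x3], x4], x2]
The second expression, normalized: [[[[[x1, x3], x5], x6], x2], x4] - [[[[[x1, x3], x5], x6], x4], x2] - [[[[[x1, x5], x3], x6], x2], x4] + [[[[[x1, x5], x3], x6], x4], x2] - [[[[[x1, x6], x3], x5], x2], x4] + [[[[[x1, x6], x3], x5], x4], x2] + [[[[[x1, x6], x5], x3], x2], x4] - [[[[[x1, x6], x5], x3], x4], x2]
They disagree, so not equal.


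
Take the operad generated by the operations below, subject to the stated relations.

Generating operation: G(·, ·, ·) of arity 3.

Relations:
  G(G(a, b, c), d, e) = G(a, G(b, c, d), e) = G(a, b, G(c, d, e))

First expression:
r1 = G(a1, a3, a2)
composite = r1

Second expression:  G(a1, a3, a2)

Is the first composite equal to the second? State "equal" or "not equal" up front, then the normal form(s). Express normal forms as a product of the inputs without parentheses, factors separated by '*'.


equal; the common form is a1 * a3 * a2


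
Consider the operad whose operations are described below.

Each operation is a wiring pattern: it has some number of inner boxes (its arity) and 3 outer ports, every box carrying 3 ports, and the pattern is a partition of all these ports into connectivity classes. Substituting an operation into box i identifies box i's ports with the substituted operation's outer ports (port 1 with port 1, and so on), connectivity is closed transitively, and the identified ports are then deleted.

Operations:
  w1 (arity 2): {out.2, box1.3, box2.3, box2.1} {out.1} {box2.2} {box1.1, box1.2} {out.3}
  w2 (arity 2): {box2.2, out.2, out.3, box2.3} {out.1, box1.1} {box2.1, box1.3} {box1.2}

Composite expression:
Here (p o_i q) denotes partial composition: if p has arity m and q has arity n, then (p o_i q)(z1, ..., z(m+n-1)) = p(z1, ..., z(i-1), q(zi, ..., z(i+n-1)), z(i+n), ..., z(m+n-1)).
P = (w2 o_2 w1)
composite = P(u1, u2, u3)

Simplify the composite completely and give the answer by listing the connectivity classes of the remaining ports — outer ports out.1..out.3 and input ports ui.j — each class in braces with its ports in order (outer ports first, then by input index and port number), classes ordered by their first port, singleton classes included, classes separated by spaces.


{out.1, u1.1} {out.2, out.3, u2.3, u3.1, u3.3} {u1.2} {u1.3} {u2.1, u2.2} {u3.2}

Two ports join when wires chain via w2-identified ports.
the subtree at w1 composes to {out.1} {out.2, u2.3, u3.1, u3.3} {out.3} {u2.1, u2.2} {u3.2} on (u2, u3); out.j = own outer ports
the subtree at w2 composes to {out.1, u1.1} {out.2, out.3, u2.3, u3.1, u3.3} {u1.2} {u1.3} {u2.1, u2.2} {u3.2} on (u1, u2, u3); out.j = own outer ports


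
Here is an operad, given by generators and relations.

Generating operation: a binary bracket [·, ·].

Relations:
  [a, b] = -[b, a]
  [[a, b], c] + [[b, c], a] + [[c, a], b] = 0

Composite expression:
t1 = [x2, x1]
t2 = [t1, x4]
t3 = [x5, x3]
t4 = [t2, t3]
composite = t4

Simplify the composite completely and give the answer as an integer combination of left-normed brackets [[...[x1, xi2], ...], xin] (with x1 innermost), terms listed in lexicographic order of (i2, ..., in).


[[[[x1, x2], x4], x3], x5] - [[[[x1, x2], x4], x5], x3]


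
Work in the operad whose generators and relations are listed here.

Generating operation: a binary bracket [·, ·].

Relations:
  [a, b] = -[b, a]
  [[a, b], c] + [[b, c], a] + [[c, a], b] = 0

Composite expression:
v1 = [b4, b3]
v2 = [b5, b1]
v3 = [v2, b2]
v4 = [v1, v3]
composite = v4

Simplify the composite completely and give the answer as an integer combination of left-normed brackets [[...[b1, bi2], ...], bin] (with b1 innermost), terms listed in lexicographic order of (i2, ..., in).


-[[[[b1, b5], b2], b3], b4] + [[[[b1, b5], b2], b4], b3]


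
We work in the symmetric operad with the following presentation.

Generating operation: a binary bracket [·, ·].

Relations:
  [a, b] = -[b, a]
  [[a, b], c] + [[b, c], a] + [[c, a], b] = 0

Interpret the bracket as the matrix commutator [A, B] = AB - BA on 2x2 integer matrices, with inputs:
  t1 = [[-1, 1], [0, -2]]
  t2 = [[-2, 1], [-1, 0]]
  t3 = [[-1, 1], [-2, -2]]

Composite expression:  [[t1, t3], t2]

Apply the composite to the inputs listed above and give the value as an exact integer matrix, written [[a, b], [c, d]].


[[-2, -4], [-8, 2]]


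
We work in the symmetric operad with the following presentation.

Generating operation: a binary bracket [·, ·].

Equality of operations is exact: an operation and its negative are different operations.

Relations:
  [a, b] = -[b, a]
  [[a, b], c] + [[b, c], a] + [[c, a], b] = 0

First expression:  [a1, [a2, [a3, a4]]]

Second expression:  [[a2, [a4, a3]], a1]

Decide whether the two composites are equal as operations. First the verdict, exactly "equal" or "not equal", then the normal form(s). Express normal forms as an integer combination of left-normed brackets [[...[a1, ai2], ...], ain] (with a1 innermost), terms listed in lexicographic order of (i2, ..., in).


equal; the common form is [[[a1, a2], a3], a4] - [[[a1, a2], a4], a3] - [[[a1, a3], a4], a2] + [[[a1, a4], a3], a2]

The first expression, normalized: [[[a1, a2], a3], a4] - [[[a1, a2], a4], a3] - [[[a1, a3], a4], a2] + [[[a1, a4], a3], a2]
The second expression, normalized: [[[a1, a2], a3], a4] - [[[a1, a2], a4], a3] - [[[a1, a3], a4], a2] + [[[a1, a4], a3], a2]
Identical normal forms: equal.


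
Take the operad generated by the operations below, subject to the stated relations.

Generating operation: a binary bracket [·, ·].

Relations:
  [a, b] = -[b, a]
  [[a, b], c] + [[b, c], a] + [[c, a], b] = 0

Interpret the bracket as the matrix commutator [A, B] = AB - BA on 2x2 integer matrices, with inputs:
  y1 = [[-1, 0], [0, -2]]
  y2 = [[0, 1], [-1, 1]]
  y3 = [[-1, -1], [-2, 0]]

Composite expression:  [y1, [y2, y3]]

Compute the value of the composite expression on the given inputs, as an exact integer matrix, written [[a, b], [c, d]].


[y2, y3] = [[-3, 2], [-1, 3]]
[y1, [y2, y3]] = [[0, 2], [1, 0]]

[[0, 2], [1, 0]]


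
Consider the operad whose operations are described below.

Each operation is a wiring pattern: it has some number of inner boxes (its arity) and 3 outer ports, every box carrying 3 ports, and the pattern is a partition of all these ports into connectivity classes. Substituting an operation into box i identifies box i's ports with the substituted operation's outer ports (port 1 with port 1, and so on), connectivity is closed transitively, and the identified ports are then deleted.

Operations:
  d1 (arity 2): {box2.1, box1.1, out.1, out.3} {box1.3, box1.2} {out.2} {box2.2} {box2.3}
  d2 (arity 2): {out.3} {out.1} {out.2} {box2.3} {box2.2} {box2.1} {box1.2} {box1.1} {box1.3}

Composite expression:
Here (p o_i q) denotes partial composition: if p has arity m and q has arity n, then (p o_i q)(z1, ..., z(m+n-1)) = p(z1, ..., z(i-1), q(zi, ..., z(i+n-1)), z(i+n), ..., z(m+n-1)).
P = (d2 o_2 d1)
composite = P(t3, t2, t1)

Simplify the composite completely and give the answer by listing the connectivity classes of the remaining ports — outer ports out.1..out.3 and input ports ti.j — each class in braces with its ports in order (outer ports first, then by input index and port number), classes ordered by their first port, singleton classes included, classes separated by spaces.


Connectivity passes through glued d2-boundaries; trace each wire chain.
stage d1: inputs (t2, t1), connectivity {out.1, out.3, t1.1, t2.1} {out.2} {t1.2} {t1.3} {t2.2, t2.3}, out.j its boundary
stage d2: inputs (t3, t2, t1), connectivity {out.1} {out.2} {out.3} {t1.1, t2.1} {t1.2} {t1.3} {t2.2, t2.3} {t3.1} {t3.2} {t3.3}, out.j its boundary

{out.1} {out.2} {out.3} {t1.1, t2.1} {t1.2} {t1.3} {t2.2, t2.3} {t3.1} {t3.2} {t3.3}


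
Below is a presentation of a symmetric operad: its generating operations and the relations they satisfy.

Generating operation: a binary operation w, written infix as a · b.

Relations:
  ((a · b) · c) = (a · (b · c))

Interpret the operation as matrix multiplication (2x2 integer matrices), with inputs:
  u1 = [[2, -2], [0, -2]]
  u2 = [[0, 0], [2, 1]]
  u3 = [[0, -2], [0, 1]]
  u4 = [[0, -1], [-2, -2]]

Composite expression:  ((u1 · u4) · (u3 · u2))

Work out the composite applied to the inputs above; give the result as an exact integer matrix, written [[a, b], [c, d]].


(u1 · u4) = [[4, 2], [4, 4]]
(u3 · u2) = [[-4, -2], [2, 1]]
((u1 · u4) · (u3 · u2)) = [[-12, -6], [-8, -4]]

[[-12, -6], [-8, -4]]


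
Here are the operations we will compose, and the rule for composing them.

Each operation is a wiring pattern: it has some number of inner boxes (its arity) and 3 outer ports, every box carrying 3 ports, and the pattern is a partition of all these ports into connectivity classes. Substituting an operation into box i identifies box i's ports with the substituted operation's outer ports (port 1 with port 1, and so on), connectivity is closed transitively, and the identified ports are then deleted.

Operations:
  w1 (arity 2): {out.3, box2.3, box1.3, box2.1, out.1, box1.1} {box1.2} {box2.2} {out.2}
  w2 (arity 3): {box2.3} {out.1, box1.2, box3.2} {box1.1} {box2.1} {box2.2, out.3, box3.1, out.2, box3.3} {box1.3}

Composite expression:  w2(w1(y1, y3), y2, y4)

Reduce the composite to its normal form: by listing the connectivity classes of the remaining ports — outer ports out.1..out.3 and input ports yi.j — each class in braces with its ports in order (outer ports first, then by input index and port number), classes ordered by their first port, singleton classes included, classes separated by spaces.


{out.1, y4.2} {out.2, out.3, y2.2, y4.1, y4.3} {y1.1, y1.3, y3.1, y3.3} {y1.2} {y2.1} {y2.3} {y3.2}

Two ports join when wires chain via w2-identified ports.
composing w1 on (y1, y3), with out.j its own outer ports: {out.1, out.3, y1.1, y1.3, y3.1, y3.3} {out.2} {y1.2} {y3.2}
composing w2 on (y1, y3, y2, y4), with out.j its own outer ports: {out.1, y4.2} {out.2, out.3, y2.2, y4.1, y4.3} {y1.1, y1.3, y3.1, y3.3} {y1.2} {y2.1} {y2.3} {y3.2}


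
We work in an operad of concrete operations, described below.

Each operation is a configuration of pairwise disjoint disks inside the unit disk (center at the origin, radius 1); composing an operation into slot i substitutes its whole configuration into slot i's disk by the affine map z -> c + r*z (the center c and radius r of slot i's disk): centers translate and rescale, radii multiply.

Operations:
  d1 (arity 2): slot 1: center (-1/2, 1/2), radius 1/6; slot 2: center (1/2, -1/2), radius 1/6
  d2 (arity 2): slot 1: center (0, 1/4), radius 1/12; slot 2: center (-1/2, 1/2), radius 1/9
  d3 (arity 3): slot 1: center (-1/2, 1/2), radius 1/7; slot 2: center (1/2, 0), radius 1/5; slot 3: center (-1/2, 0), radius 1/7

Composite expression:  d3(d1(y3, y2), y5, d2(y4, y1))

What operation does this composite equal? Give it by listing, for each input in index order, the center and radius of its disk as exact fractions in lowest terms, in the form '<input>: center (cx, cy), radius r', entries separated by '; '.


y1: center (-4/7, 1/14), radius 1/63; y2: center (-3/7, 3/7), radius 1/42; y3: center (-4/7, 4/7), radius 1/42; y4: center (-1/2, 1/28), radius 1/84; y5: center (1/2, 0), radius 1/5

Nesting under d3 composes maps z -> c + r*z down each y-path.
tracing y3 down its 2-map path: center (-4/7, 4/7), radius 1/42
tracing y2 down its 2-map path: center (-3/7, 3/7), radius 1/42
tracing y5 down its 1-map path: center (1/2, 0), radius 1/5
tracing y4 down its 2-map path: center (-1/2, 1/28), radius 1/84
tracing y1 down its 2-map path: center (-4/7, 1/14), radius 1/63


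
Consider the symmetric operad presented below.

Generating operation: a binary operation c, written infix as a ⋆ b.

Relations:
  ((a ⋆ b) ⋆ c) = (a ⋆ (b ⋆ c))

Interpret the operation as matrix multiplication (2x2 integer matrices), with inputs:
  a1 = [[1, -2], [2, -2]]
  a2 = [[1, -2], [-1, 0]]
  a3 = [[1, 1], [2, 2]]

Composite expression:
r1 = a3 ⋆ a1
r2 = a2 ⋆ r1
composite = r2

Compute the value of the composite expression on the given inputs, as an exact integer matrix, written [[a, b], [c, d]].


[[-9, 12], [-3, 4]]

(a3 ⋆ a1) = [[3, -4], [6, -8]]
(a2 ⋆ (a3 ⋆ a1)) = [[-9, 12], [-3, 4]]
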